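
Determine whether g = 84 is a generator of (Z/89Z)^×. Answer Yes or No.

φ(89) = 89 − 1 = 88 = 2^3 · 11.
It suffices to check that the order of 84 is not a proper divisor of 88: compute 84^(88/q) for q ∈ {2, 11}.
84^44 ≡ 1 (mod 89)  [q = 2: ≡ 1 ✗]
84^8 ≡ 4 (mod 89)  [q = 11: ≢ 1 ✓]
The check at q = 2 fails, so 84 generates a proper subgroup.

No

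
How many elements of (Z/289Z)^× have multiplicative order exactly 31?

0

φ(289) = φ(17^2) = 17·(17−1) = 272 = 2^4 · 17.
(Z/289Z)^× is cyclic (|G| = 272); a cyclic group of order m has exactly φ(d) elements of each order d | m, and none otherwise.
31 does not divide 272, so no element of (Z/289Z)^× has order 31.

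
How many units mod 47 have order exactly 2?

φ(47) = 47 − 1 = 46 = 2 · 23.
Since (Z/47Z)^× is cyclic of order 46, the number of elements of order d is φ(d) when d | 46 and 0 otherwise.
2 | 46, and φ(2) = 2 − 1 = 1.

1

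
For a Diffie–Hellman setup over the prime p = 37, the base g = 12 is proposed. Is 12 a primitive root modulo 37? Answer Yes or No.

No

φ(37) = 37 − 1 = 36 = 2^2 · 3^2.
Test 12^(36/q) mod 37 for each prime factor q of 36:
12^18 ≡ 1 (mod 37)  [q = 2: ≡ 1 ✗]
12^12 ≡ 26 (mod 37)  [q = 3: ≢ 1 ✓]
Since 12^18 ≡ 1, the order of 12 divides 18 < 36, so 12 is not a primitive root.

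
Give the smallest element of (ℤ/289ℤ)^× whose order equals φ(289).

3

φ(289) = φ(17^2) = 17·(17−1) = 272 = 2^4 · 17.
g is a primitive root iff g^(272/q) ≢ 1 (mod 289) for each prime q ∈ {2, 17}.
g = 2: 2^136 ≡ 1 — hits 1, so not a primitive root.
g = 3: 3^136 ≡ 288; 3^16 ≡ 171 — none is 1, so 3 is a primitive root.
Hence the least primitive root of 289 is 3.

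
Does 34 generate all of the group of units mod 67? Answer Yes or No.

φ(67) = 67 − 1 = 66 = 2 · 3 · 11.
Test 34^(66/q) mod 67 for each prime factor q of 66:
34^33 ≡ 66 (mod 67)  [q = 2: ≢ 1 ✓]
34^22 ≡ 29 (mod 67)  [q = 3: ≢ 1 ✓]
34^6 ≡ 22 (mod 67)  [q = 11: ≢ 1 ✓]
Every test exponent gives a nontrivial residue, hence 34 generates the full group.

Yes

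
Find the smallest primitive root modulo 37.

2

φ(37) = 37 − 1 = 36 = 2^2 · 3^2.
Test candidates g = 2, 3, … against the prime factors q ∈ {2, 3} of φ(37): g is a generator iff g^(36/q) ≢ 1 for every such q.
g = 2: 2^18 ≡ 36; 2^12 ≡ 26 — none is 1, so 2 is a primitive root.
So 2 is the smallest generator of (Z/37Z)^×.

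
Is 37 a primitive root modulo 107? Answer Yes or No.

No

φ(107) = 107 − 1 = 106 = 2 · 53.
37 is a primitive root mod 107 iff 37^(φ(107)/q) ≢ 1 for every prime q | φ(107), i.e. q ∈ {2, 53}.
37^53 ≡ 1 (mod 107)  [q = 2: ≡ 1 ✗]
37^2 ≡ 85 (mod 107)  [q = 53: ≢ 1 ✓]
37^53 ≡ 1 shows ord(37) | 53, strictly less than φ(107); not a primitive root.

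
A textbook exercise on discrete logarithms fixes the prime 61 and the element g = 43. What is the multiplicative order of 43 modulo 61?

ord(43) | φ(61) = 61 − 1 = 60 = 2^2 · 3 · 5.
Divisors of 60: 1, 2, 3, 4, 5, 6, 10, 12, 15, 20, 30, 60.
Compute 43^d (mod 61) for the divisors d until we hit 1:
43^1 ≡ 43
43^2 ≡ 19
43^3 ≡ 24
43^4 ≡ 56
43^5 ≡ 29
43^6 ≡ 27
43^10 ≡ 48
43^12 ≡ 58
43^15 ≡ 50
43^20 ≡ 47
43^30 ≡ 60
43^60 ≡ 1
The smallest such exponent is 60, so the order of 43 is 60.

60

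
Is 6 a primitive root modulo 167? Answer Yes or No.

No

φ(167) = 167 − 1 = 166 = 2 · 83.
6 is a primitive root mod 167 iff 6^(φ(167)/q) ≢ 1 for every prime q | φ(167), i.e. q ∈ {2, 83}.
6^83 ≡ 1 (mod 167)  [q = 2: ≡ 1 ✗]
6^2 ≡ 36 (mod 167)  [q = 83: ≢ 1 ✓]
6^83 ≡ 1 shows ord(6) | 83, strictly less than φ(167); not a primitive root.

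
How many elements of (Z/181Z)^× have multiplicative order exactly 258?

φ(181) = 181 − 1 = 180 = 2^2 · 3^2 · 5.
Since (Z/181Z)^× is cyclic of order 180, the number of elements of order d is φ(d) when d | 180 and 0 otherwise.
Since 258 ∤ 180, the count is 0.

0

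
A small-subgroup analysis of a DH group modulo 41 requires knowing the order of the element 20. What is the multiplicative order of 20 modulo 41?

20

ord(20) | φ(41) = 41 − 1 = 40 = 2^3 · 5.
Divisors of 40: 1, 2, 4, 5, 8, 10, 20, 40.
Evaluate successive powers at the divisors of 40:
20^1 ≡ 20 (mod 41)
20^2 ≡ 31 (mod 41)
20^4 ≡ 18 (mod 41)
20^5 ≡ 32 (mod 41)
20^8 ≡ 37 (mod 41)
20^10 ≡ 40 (mod 41)
20^20 ≡ 1 (mod 41) ✓
The smallest such exponent is 20, so the order of 20 is 20.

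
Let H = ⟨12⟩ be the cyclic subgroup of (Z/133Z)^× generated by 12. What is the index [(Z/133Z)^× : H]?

18

Since 12 ∈ (Z/133Z)^×, its order divides φ(133) = φ(7·19) = (7−1)·(19−1) = 6·18 = 108 = 2^2 · 3^3.
Divisors of 108: 1, 2, 3, 4, 6, 9, 12, 18, 27, 36, 54, 108.
Test each divisor d:
12^1 ≡ 12 (mod 133)
12^2 ≡ 11 (mod 133)
12^3 ≡ 132 (mod 133)
12^4 ≡ 121 (mod 133)
12^6 ≡ 1 (mod 133) ✓
Thus |⟨12⟩| = ord(12) = 6.
[(Z/133Z)^× : ⟨12⟩] = 108/6 = 18.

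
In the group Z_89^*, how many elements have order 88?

40

φ(89) = 89 − 1 = 88 = 2^3 · 11.
In a cyclic group of order 88, there are φ(d) elements of order d for each divisor d of 88, and zero for non-divisors.
88 = 2^3 · 11 divides 88, and φ(88) = 40.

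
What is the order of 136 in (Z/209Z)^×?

The order of 136 must divide φ(209) = φ(11·19) = (11−1)·(19−1) = 10·18 = 180 = 2^2 · 3^2 · 5.
Divisors of 180: 1, 2, 3, 4, 5, 6, 9, 10, 12, 15, 18, 20, 30, 36, 45, 60, 90, 180.
Evaluate successive powers at the divisors of 180:
136^1 ≡ 136
136^2 ≡ 104
136^3 ≡ 141
136^4 ≡ 157
136^5 ≡ 34
136^6 ≡ 26
136^9 ≡ 113
136^10 ≡ 111
136^12 ≡ 49
136^15 ≡ 12
136^18 ≡ 20
136^20 ≡ 199
136^30 ≡ 144
136^36 ≡ 191
136^45 ≡ 56
136^60 ≡ 45
136^90 ≡ 1
So ord_209(136) = 90.

90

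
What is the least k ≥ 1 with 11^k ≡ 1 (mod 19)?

The order of 11 must divide φ(19) = 19 − 1 = 18 = 2 · 3^2.
Divisors of 18: 1, 2, 3, 6, 9, 18.
Evaluate successive powers at the divisors of 18:
11^1 ≡ 11 (mod 19)
11^2 ≡ 7 (mod 19)
11^3 ≡ 1 (mod 19) ✓
The smallest such exponent is 3, so the order of 11 is 3.

3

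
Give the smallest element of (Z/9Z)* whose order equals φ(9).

2

φ(9) = φ(3^2) = 3·(3−1) = 6 = 2 · 3.
g is a primitive root iff g^(6/q) ≢ 1 (mod 9) for each prime q ∈ {2, 3}.
g = 2: 2^3 ≡ 8; 2^2 ≡ 4 — none is 1, so 2 is a primitive root.
Hence the least primitive root of 9 is 2.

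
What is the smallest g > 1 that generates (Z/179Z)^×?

φ(179) = 179 − 1 = 178 = 2 · 89.
Test candidates g = 2, 3, … against the prime factors q ∈ {2, 89} of φ(179): g is a generator iff g^(178/q) ≢ 1 for every such q.
g = 2: 2^89 ≡ 178; 2^2 ≡ 4 — none is 1, so 2 is a primitive root.
Hence the least primitive root of 179 is 2.

2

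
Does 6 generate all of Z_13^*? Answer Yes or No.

Yes

φ(13) = 13 − 1 = 12 = 2^2 · 3.
6 is a primitive root mod 13 iff 6^(φ(13)/q) ≢ 1 for every prime q | φ(13), i.e. q ∈ {2, 3}.
6^6 ≡ 12 (mod 13)  [q = 2: ≢ 1 ✓]
6^4 ≡ 9 (mod 13)  [q = 3: ≢ 1 ✓]
None equal 1, so ord_13(6) = 12: 6 is a primitive root.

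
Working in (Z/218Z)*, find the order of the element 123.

108

Since 123 ∈ (Z/218Z)^×, its order divides φ(218) = φ(2)·φ(109) = 1·108 = 108 = 2^2 · 3^3.
Divisors of 108: 1, 2, 3, 4, 6, 9, 12, 18, 27, 36, 54, 108.
Check 123^d mod 218 for each divisor in increasing order:
123^1 ≡ 123
123^2 ≡ 87
123^3 ≡ 19
123^4 ≡ 157
123^6 ≡ 143
123^9 ≡ 101
123^12 ≡ 175
123^18 ≡ 173
123^27 ≡ 33
123^36 ≡ 63
123^54 ≡ 217
123^108 ≡ 1
The smallest such exponent is 108, so the order of 123 is 108.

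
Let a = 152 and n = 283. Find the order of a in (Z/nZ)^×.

47

ord(152) | φ(283) = 283 − 1 = 282 = 2 · 3 · 47.
Divisors of 282: 1, 2, 3, 6, 47, 94, 141, 282.
Compute 152^d (mod 283) for the divisors d until we hit 1:
152^1 ≡ 152
152^2 ≡ 181
152^3 ≡ 61
152^6 ≡ 42
152^47 ≡ 1
Therefore the multiplicative order of 152 modulo 283 is 47.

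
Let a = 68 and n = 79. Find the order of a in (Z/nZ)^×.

The order of 68 must divide φ(79) = 79 − 1 = 78 = 2 · 3 · 13.
Divisors of 78: 1, 2, 3, 6, 13, 26, 39, 78.
Compute 68^d (mod 79) for the divisors d until we hit 1:
68^1 ≡ 68
68^2 ≡ 42
68^3 ≡ 12
68^6 ≡ 65
68^13 ≡ 56
68^26 ≡ 55
68^39 ≡ 78
68^78 ≡ 1
The smallest such exponent is 78, so the order of 68 is 78.

78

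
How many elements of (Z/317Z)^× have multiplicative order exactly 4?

2

φ(317) = 317 − 1 = 316 = 2^2 · 79.
(Z/317Z)^× is cyclic (|G| = 316); a cyclic group of order m has exactly φ(d) elements of each order d | m, and none otherwise.
4 = 2^2 divides 316, and φ(4) = 2.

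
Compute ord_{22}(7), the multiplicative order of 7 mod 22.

By Lagrange's theorem, ord_22(7) divides φ(22) = φ(2)·φ(11) = 1·10 = 10 = 2 · 5.
Divisors of 10: 1, 2, 5, 10.
Compute 7^d (mod 22) for the divisors d until we hit 1:
7^1 ≡ 7
7^2 ≡ 5
7^5 ≡ 21
7^10 ≡ 1
Hence ord(7) = 10.

10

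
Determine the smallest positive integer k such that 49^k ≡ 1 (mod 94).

23

Since 49 ∈ (Z/94Z)^×, its order divides φ(94) = φ(2)·φ(47) = 1·46 = 46 = 2 · 23.
Divisors of 46: 1, 2, 23, 46.
Compute 49^d (mod 94) for the divisors d until we hit 1:
49^1 ≡ 49 (mod 94)
49^2 ≡ 51 (mod 94)
49^23 ≡ 1 (mod 94) ✓
Therefore the multiplicative order of 49 modulo 94 is 23.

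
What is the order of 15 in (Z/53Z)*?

13

ord(15) | φ(53) = 53 − 1 = 52 = 2^2 · 13.
Divisors of 52: 1, 2, 4, 13, 26, 52.
Test each divisor d:
15^1 ≡ 15 (mod 53)
15^2 ≡ 13 (mod 53)
15^4 ≡ 10 (mod 53)
15^13 ≡ 1 (mod 53) ✓
So ord_53(15) = 13.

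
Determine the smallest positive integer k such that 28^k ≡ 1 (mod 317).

79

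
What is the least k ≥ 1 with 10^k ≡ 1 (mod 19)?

18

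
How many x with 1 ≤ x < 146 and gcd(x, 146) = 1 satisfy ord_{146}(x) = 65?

0

φ(146) = φ(2)·φ(73) = 1·72 = 72 = 2^3 · 3^2.
Since (Z/146Z)^× is cyclic of order 72, the number of elements of order d is φ(d) when d | 72 and 0 otherwise.
65 does not divide 72, so no element of (Z/146Z)^× has order 65.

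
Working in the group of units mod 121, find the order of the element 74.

Since 74 ∈ (Z/121Z)^×, its order divides φ(121) = φ(11^2) = 11·(11−1) = 110 = 2 · 5 · 11.
Divisors of 110: 1, 2, 5, 10, 11, 22, 55, 110.
Check 74^d mod 121 for each divisor in increasing order:
74^1 ≡ 74
74^2 ≡ 31
74^5 ≡ 87
74^10 ≡ 67
74^11 ≡ 118
74^22 ≡ 9
74^55 ≡ 120
74^110 ≡ 1
Therefore the multiplicative order of 74 modulo 121 is 110.

110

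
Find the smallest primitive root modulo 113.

φ(113) = 113 − 1 = 112 = 2^4 · 7.
g is a primitive root iff g^(112/q) ≢ 1 (mod 113) for each prime q ∈ {2, 7}.
g = 2: 2^56 ≡ 1 — hits 1, so not a primitive root.
g = 3: 3^56 ≡ 112; 3^16 ≡ 49 — none is 1, so 3 is a primitive root.
The smallest primitive root modulo 113 is 3.

3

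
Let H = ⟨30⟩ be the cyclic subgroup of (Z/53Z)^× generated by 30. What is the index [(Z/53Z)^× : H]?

13

Since 30 ∈ (Z/53Z)^×, its order divides φ(53) = 53 − 1 = 52 = 2^2 · 13.
Divisors of 52: 1, 2, 4, 13, 26, 52.
Compute 30^d (mod 53) for the divisors d until we hit 1:
30^1 ≡ 30
30^2 ≡ 52
30^4 ≡ 1
The order of 30 is 4, so the subgroup it generates has 4 elements.
[(Z/53Z)^× : ⟨30⟩] = 52/4 = 13.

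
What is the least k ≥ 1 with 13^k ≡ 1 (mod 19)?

Since 13 ∈ (Z/19Z)^×, its order divides φ(19) = 19 − 1 = 18 = 2 · 3^2.
Divisors of 18: 1, 2, 3, 6, 9, 18.
Compute 13^d (mod 19) for the divisors d until we hit 1:
13^1 ≡ 13 (mod 19)
13^2 ≡ 17 (mod 19)
13^3 ≡ 12 (mod 19)
13^6 ≡ 11 (mod 19)
13^9 ≡ 18 (mod 19)
13^18 ≡ 1 (mod 19) ✓
The smallest such exponent is 18, so the order of 13 is 18.

18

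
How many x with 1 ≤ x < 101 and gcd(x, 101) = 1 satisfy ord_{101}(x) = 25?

20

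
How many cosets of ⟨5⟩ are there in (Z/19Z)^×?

By Lagrange's theorem, ord_19(5) divides φ(19) = 19 − 1 = 18 = 2 · 3^2.
Divisors of 18: 1, 2, 3, 6, 9, 18.
Check 5^d mod 19 for each divisor in increasing order:
5^1 ≡ 5 (mod 19)
5^2 ≡ 6 (mod 19)
5^3 ≡ 11 (mod 19)
5^6 ≡ 7 (mod 19)
5^9 ≡ 1 (mod 19) ✓
Thus |⟨5⟩| = ord(5) = 9.
[(Z/19Z)^× : ⟨5⟩] = 18/9 = 2.

2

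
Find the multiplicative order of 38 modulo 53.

26

By Lagrange's theorem, ord_53(38) divides φ(53) = 53 − 1 = 52 = 2^2 · 13.
Divisors of 52: 1, 2, 4, 13, 26, 52.
Check 38^d mod 53 for each divisor in increasing order:
38^1 ≡ 38 (mod 53)
38^2 ≡ 13 (mod 53)
38^4 ≡ 10 (mod 53)
38^13 ≡ 52 (mod 53)
38^26 ≡ 1 (mod 53) ✓
Hence ord(38) = 26.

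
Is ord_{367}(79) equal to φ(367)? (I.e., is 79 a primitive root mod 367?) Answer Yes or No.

φ(367) = 367 − 1 = 366 = 2 · 3 · 61.
Test 79^(366/q) mod 367 for each prime factor q of 366:
79^183 ≡ 366 (mod 367)  [q = 2: ≢ 1 ✓]
79^122 ≡ 83 (mod 367)  [q = 3: ≢ 1 ✓]
79^6 ≡ 8 (mod 367)  [q = 61: ≢ 1 ✓]
All checks pass, so 79 has order 366 and is a primitive root modulo 367.

Yes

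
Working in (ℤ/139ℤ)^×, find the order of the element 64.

23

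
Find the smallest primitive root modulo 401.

3

φ(401) = 401 − 1 = 400 = 2^4 · 5^2.
g is a primitive root iff g^(400/q) ≢ 1 (mod 401) for each prime q ∈ {2, 5}.
g = 2: 2^200 ≡ 1 — hits 1, so not a primitive root.
g = 3: 3^200 ≡ 400; 3^80 ≡ 72 — none is 1, so 3 is a primitive root.
So 3 is the smallest generator of (Z/401Z)^×.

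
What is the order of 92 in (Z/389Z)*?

By Lagrange's theorem, ord_389(92) divides φ(389) = 389 − 1 = 388 = 2^2 · 97.
Divisors of 388: 1, 2, 4, 97, 194, 388.
Test each divisor d:
92^1 ≡ 92 (mod 389)
92^2 ≡ 295 (mod 389)
92^4 ≡ 278 (mod 389)
92^97 ≡ 274 (mod 389)
92^194 ≡ 388 (mod 389)
92^388 ≡ 1 (mod 389) ✓
The smallest such exponent is 388, so the order of 92 is 388.

388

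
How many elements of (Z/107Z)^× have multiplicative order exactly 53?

φ(107) = 107 − 1 = 106 = 2 · 53.
Since (Z/107Z)^× is cyclic of order 106, the number of elements of order d is φ(d) when d | 106 and 0 otherwise.
53 | 106, and φ(53) = 53 − 1 = 52.

52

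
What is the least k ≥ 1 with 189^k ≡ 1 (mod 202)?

25

By Lagrange's theorem, ord_202(189) divides φ(202) = φ(2)·φ(101) = 1·100 = 100 = 2^2 · 5^2.
Divisors of 100: 1, 2, 4, 5, 10, 20, 25, 50, 100.
Compute 189^d (mod 202) for the divisors d until we hit 1:
189^1 ≡ 189 (mod 202)
189^2 ≡ 169 (mod 202)
189^4 ≡ 79 (mod 202)
189^5 ≡ 185 (mod 202)
189^10 ≡ 87 (mod 202)
189^20 ≡ 95 (mod 202)
189^25 ≡ 1 (mod 202) ✓
Therefore the multiplicative order of 189 modulo 202 is 25.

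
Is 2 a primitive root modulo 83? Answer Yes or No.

φ(83) = 83 − 1 = 82 = 2 · 41.
Test 2^(82/q) mod 83 for each prime factor q of 82:
2^41 ≡ 82 (mod 83)  [q = 2: ≢ 1 ✓]
2^2 ≡ 4 (mod 83)  [q = 41: ≢ 1 ✓]
None equal 1, so ord_83(2) = 82: 2 is a primitive root.

Yes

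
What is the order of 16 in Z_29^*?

Since 16 ∈ (Z/29Z)^×, its order divides φ(29) = 29 − 1 = 28 = 2^2 · 7.
Divisors of 28: 1, 2, 4, 7, 14, 28.
Test each divisor d:
16^1 ≡ 16 (mod 29)
16^2 ≡ 24 (mod 29)
16^4 ≡ 25 (mod 29)
16^7 ≡ 1 (mod 29) ✓
So ord_29(16) = 7.

7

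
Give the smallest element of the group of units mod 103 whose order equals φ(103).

5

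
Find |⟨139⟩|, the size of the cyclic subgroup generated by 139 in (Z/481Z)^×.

Since 139 ∈ (Z/481Z)^×, its order divides φ(481) = φ(13·37) = (13−1)·(37−1) = 12·36 = 432 = 2^4 · 3^3.
Divisors of 432: 1, 2, 3, 4, 6, 8, 9, 12, 16, 18, 24, 27, 36, 48, 54, 72, 108, 144, 216, 432.
Check 139^d mod 481 for each divisor in increasing order:
139^1 ≡ 139 (mod 481)
139^2 ≡ 81 (mod 481)
139^3 ≡ 196 (mod 481)
139^4 ≡ 308 (mod 481)
139^6 ≡ 417 (mod 481)
139^8 ≡ 107 (mod 481)
139^9 ≡ 443 (mod 481)
139^12 ≡ 248 (mod 481)
139^16 ≡ 386 (mod 481)
139^18 ≡ 1 (mod 481) ✓
So ord_481(139) = 18.

18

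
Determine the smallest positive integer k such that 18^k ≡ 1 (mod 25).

4

Since 18 ∈ (Z/25Z)^×, its order divides φ(25) = φ(5^2) = 5·(5−1) = 20 = 2^2 · 5.
Divisors of 20: 1, 2, 4, 5, 10, 20.
Check 18^d mod 25 for each divisor in increasing order:
18^1 ≡ 18
18^2 ≡ 24
18^4 ≡ 1
The smallest such exponent is 4, so the order of 18 is 4.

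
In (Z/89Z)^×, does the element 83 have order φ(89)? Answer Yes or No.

Yes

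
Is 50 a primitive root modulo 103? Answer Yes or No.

No

φ(103) = 103 − 1 = 102 = 2 · 3 · 17.
50 is a primitive root mod 103 iff 50^(φ(103)/q) ≢ 1 for every prime q | φ(103), i.e. q ∈ {2, 3, 17}.
50^51 ≡ 1 (mod 103)  [q = 2: ≡ 1 ✗]
50^34 ≡ 56 (mod 103)  [q = 3: ≢ 1 ✓]
50^6 ≡ 13 (mod 103)  [q = 17: ≢ 1 ✓]
The check at q = 2 fails, so 50 generates a proper subgroup.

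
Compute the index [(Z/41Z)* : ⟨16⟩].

8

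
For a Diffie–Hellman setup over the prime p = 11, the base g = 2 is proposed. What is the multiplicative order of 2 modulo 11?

10

By Lagrange's theorem, ord_11(2) divides φ(11) = 11 − 1 = 10 = 2 · 5.
Divisors of 10: 1, 2, 5, 10.
Check 2^d mod 11 for each divisor in increasing order:
2^1 ≡ 2
2^2 ≡ 4
2^5 ≡ 10
2^10 ≡ 1
Hence ord(2) = 10.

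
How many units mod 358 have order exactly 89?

88

φ(358) = φ(2)·φ(179) = 1·178 = 178 = 2 · 89.
(Z/358Z)^× is cyclic (|G| = 178); a cyclic group of order m has exactly φ(d) elements of each order d | m, and none otherwise.
89 | 178, and φ(89) = 89 − 1 = 88.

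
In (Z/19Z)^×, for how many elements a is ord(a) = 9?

φ(19) = 19 − 1 = 18 = 2 · 3^2.
In a cyclic group of order 18, there are φ(d) elements of order d for each divisor d of 18, and zero for non-divisors.
9 = 3^2 divides 18, and φ(9) = 6.

6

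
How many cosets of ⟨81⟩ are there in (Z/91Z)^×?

ord(81) | φ(91) = φ(7·13) = (7−1)·(13−1) = 6·12 = 72 = 2^3 · 3^2.
Divisors of 72: 1, 2, 3, 4, 6, 8, 9, 12, 18, 24, 36, 72.
Test each divisor d:
81^1 ≡ 81
81^2 ≡ 9
81^3 ≡ 1
The order of 81 is 3, so the subgroup it generates has 3 elements.
The index is φ(91) / ord(81) = 72 / 3 = 24.

24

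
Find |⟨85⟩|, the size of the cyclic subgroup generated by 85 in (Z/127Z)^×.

The order of 85 must divide φ(127) = 127 − 1 = 126 = 2 · 3^2 · 7.
Divisors of 126: 1, 2, 3, 6, 7, 9, 14, 18, 21, 42, 63, 126.
Evaluate successive powers at the divisors of 126:
85^1 ≡ 85 (mod 127)
85^2 ≡ 113 (mod 127)
85^3 ≡ 80 (mod 127)
85^6 ≡ 50 (mod 127)
85^7 ≡ 59 (mod 127)
85^9 ≡ 63 (mod 127)
85^14 ≡ 52 (mod 127)
85^18 ≡ 32 (mod 127)
85^21 ≡ 20 (mod 127)
85^42 ≡ 19 (mod 127)
85^63 ≡ 126 (mod 127)
85^126 ≡ 1 (mod 127) ✓
Hence ord(85) = 126.

126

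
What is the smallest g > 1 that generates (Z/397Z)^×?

5

φ(397) = 397 − 1 = 396 = 2^2 · 3^2 · 11.
Test candidates g = 2, 3, … against the prime factors q ∈ {2, 3, 11} of φ(397): g is a generator iff g^(396/q) ≢ 1 for every such q.
g = 2: 2^198 ≡ 396; 2^132 ≡ 1 — hits 1, so not a primitive root.
g = 3: 3^198 ≡ 1 — hits 1, so not a primitive root.
g = 4: 4^198 ≡ 1 — hits 1, so not a primitive root.
g = 5: 5^198 ≡ 396; 5^132 ≡ 362; 5^36 ≡ 290 — none is 1, so 5 is a primitive root.
So 5 is the smallest generator of (Z/397Z)^×.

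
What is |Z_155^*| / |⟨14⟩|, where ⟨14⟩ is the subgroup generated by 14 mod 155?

ord(14) | φ(155) = φ(5·31) = (5−1)·(31−1) = 4·30 = 120 = 2^3 · 3 · 5.
Divisors of 120: 1, 2, 3, 4, 5, 6, 8, 10, 12, 15, 20, 24, 30, 40, 60, 120.
Test each divisor d:
14^1 ≡ 14 (mod 155)
14^2 ≡ 41 (mod 155)
14^3 ≡ 109 (mod 155)
14^4 ≡ 131 (mod 155)
14^5 ≡ 129 (mod 155)
14^6 ≡ 101 (mod 155)
14^8 ≡ 111 (mod 155)
14^10 ≡ 56 (mod 155)
14^12 ≡ 126 (mod 155)
14^15 ≡ 94 (mod 155)
14^20 ≡ 36 (mod 155)
14^24 ≡ 66 (mod 155)
14^30 ≡ 1 (mod 155) ✓
The order of 14 is 30, so the subgroup it generates has 30 elements.
The index is φ(155) / ord(14) = 120 / 30 = 4.

4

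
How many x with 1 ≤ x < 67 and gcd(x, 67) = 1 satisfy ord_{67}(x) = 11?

φ(67) = 67 − 1 = 66 = 2 · 3 · 11.
In a cyclic group of order 66, there are φ(d) elements of order d for each divisor d of 66, and zero for non-divisors.
11 | 66, and φ(11) = 11 − 1 = 10.

10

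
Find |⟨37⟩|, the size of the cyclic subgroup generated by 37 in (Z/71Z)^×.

7

Since 37 ∈ (Z/71Z)^×, its order divides φ(71) = 71 − 1 = 70 = 2 · 5 · 7.
Divisors of 70: 1, 2, 5, 7, 10, 14, 35, 70.
Test each divisor d:
37^1 ≡ 37 (mod 71)
37^2 ≡ 20 (mod 71)
37^5 ≡ 32 (mod 71)
37^7 ≡ 1 (mod 71) ✓
Therefore the multiplicative order of 37 modulo 71 is 7.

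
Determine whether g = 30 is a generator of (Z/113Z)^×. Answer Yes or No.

No

φ(113) = 113 − 1 = 112 = 2^4 · 7.
It suffices to check that the order of 30 is not a proper divisor of 112: compute 30^(112/q) for q ∈ {2, 7}.
30^56 ≡ 1 (mod 113)  [q = 2: ≡ 1 ✗]
30^16 ≡ 109 (mod 113)  [q = 7: ≢ 1 ✓]
30^56 ≡ 1 shows ord(30) | 56, strictly less than φ(113); not a primitive root.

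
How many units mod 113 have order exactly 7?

6

φ(113) = 113 − 1 = 112 = 2^4 · 7.
Since (Z/113Z)^× is cyclic of order 112, the number of elements of order d is φ(d) when d | 112 and 0 otherwise.
7 | 112, and φ(7) = 7 − 1 = 6.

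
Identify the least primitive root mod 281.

3

φ(281) = 281 − 1 = 280 = 2^3 · 5 · 7.
Test candidates g = 2, 3, … against the prime factors q ∈ {2, 5, 7} of φ(281): g is a generator iff g^(280/q) ≢ 1 for every such q.
g = 2: 2^140 ≡ 1 — hits 1, so not a primitive root.
g = 3: 3^140 ≡ 280; 3^56 ≡ 86; 3^40 ≡ 249 — none is 1, so 3 is a primitive root.
So 3 is the smallest generator of (Z/281Z)^×.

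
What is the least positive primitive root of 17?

3

φ(17) = 17 − 1 = 16 = 2^4.
g is a primitive root iff g^(16/q) ≢ 1 (mod 17) for each prime q ∈ {2}.
g = 2: 2^8 ≡ 1 — hits 1, so not a primitive root.
g = 3: 3^8 ≡ 16 — none is 1, so 3 is a primitive root.
So 3 is the smallest generator of (Z/17Z)^×.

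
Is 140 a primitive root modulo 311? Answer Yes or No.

No

φ(311) = 311 − 1 = 310 = 2 · 5 · 31.
An element g generates (Z/311Z)^× iff g^(310/q) ≢ 1 (mod 311) for each prime q ∈ {2, 5, 31}.
140^155 ≡ 1 (mod 311)  [q = 2: ≡ 1 ✗]
140^62 ≡ 1 (mod 311)  [q = 5: ≡ 1 ✗]
140^10 ≡ 13 (mod 311)  [q = 31: ≢ 1 ✓]
Since 140^155 ≡ 1, the order of 140 divides 155 < 310, so 140 is not a primitive root.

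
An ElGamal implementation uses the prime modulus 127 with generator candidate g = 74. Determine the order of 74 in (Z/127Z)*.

The order of 74 must divide φ(127) = 127 − 1 = 126 = 2 · 3^2 · 7.
Divisors of 126: 1, 2, 3, 6, 7, 9, 14, 18, 21, 42, 63, 126.
Compute 74^d (mod 127) for the divisors d until we hit 1:
74^1 ≡ 74 (mod 127)
74^2 ≡ 15 (mod 127)
74^3 ≡ 94 (mod 127)
74^6 ≡ 73 (mod 127)
74^7 ≡ 68 (mod 127)
74^9 ≡ 4 (mod 127)
74^14 ≡ 52 (mod 127)
74^18 ≡ 16 (mod 127)
74^21 ≡ 107 (mod 127)
74^42 ≡ 19 (mod 127)
74^63 ≡ 1 (mod 127) ✓
Therefore the multiplicative order of 74 modulo 127 is 63.

63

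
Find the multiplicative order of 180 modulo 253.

110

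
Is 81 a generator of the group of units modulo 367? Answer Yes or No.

φ(367) = 367 − 1 = 366 = 2 · 3 · 61.
An element g generates (Z/367Z)^× iff g^(366/q) ≢ 1 (mod 367) for each prime q ∈ {2, 3, 61}.
81^183 ≡ 1 (mod 367)  [q = 2: ≡ 1 ✗]
81^122 ≡ 1 (mod 367)  [q = 3: ≡ 1 ✗]
81^6 ≡ 258 (mod 367)  [q = 61: ≢ 1 ✓]
81^183 ≡ 1 shows ord(81) | 183, strictly less than φ(367); not a primitive root.

No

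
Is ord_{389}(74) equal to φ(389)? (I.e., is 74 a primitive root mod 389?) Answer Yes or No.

No

φ(389) = 389 − 1 = 388 = 2^2 · 97.
An element g generates (Z/389Z)^× iff g^(388/q) ≢ 1 (mod 389) for each prime q ∈ {2, 97}.
74^194 ≡ 1 (mod 389)  [q = 2: ≡ 1 ✗]
74^4 ≡ 122 (mod 389)  [q = 97: ≢ 1 ✓]
Since 74^194 ≡ 1, the order of 74 divides 194 < 388, so 74 is not a primitive root.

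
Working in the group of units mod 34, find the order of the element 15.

The order of 15 must divide φ(34) = φ(2)·φ(17) = 1·16 = 16 = 2^4.
Divisors of 16: 1, 2, 4, 8, 16.
Test each divisor d:
15^1 ≡ 15 (mod 34)
15^2 ≡ 21 (mod 34)
15^4 ≡ 33 (mod 34)
15^8 ≡ 1 (mod 34) ✓
The smallest such exponent is 8, so the order of 15 is 8.

8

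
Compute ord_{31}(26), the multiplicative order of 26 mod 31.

ord(26) | φ(31) = 31 − 1 = 30 = 2 · 3 · 5.
Divisors of 30: 1, 2, 3, 5, 6, 10, 15, 30.
Check 26^d mod 31 for each divisor in increasing order:
26^1 ≡ 26
26^2 ≡ 25
26^3 ≡ 30
26^5 ≡ 6
26^6 ≡ 1
So ord_31(26) = 6.

6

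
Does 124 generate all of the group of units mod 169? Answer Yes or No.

φ(169) = φ(13^2) = 13·(13−1) = 156 = 2^2 · 3 · 13.
An element g generates (Z/169Z)^× iff g^(156/q) ≢ 1 (mod 169) for each prime q ∈ {2, 3, 13}.
124^78 ≡ 168 (mod 169)  [q = 2: ≢ 1 ✓]
124^52 ≡ 22 (mod 169)  [q = 3: ≢ 1 ✓]
124^12 ≡ 53 (mod 169)  [q = 13: ≢ 1 ✓]
None equal 1, so ord_169(124) = 156: 124 is a primitive root.

Yes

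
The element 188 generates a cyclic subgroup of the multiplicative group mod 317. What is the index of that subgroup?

Since 188 ∈ (Z/317Z)^×, its order divides φ(317) = 317 − 1 = 316 = 2^2 · 79.
Divisors of 316: 1, 2, 4, 79, 158, 316.
Test each divisor d:
188^1 ≡ 188 (mod 317)
188^2 ≡ 157 (mod 317)
188^4 ≡ 240 (mod 317)
188^79 ≡ 114 (mod 317)
188^158 ≡ 316 (mod 317)
188^316 ≡ 1 (mod 317) ✓
The order of 188 is 316, so the subgroup it generates has 316 elements.
The index is φ(317) / ord(188) = 316 / 316 = 1.

1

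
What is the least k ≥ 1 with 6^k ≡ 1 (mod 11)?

10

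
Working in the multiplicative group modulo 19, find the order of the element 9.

Since 9 ∈ (Z/19Z)^×, its order divides φ(19) = 19 − 1 = 18 = 2 · 3^2.
Divisors of 18: 1, 2, 3, 6, 9, 18.
Test each divisor d:
9^1 ≡ 9 (mod 19)
9^2 ≡ 5 (mod 19)
9^3 ≡ 7 (mod 19)
9^6 ≡ 11 (mod 19)
9^9 ≡ 1 (mod 19) ✓
So ord_19(9) = 9.

9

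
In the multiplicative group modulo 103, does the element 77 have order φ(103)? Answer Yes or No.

φ(103) = 103 − 1 = 102 = 2 · 3 · 17.
It suffices to check that the order of 77 is not a proper divisor of 102: compute 77^(102/q) for q ∈ {2, 3, 17}.
77^51 ≡ 102 (mod 103)  [q = 2: ≢ 1 ✓]
77^34 ≡ 46 (mod 103)  [q = 3: ≢ 1 ✓]
77^6 ≡ 30 (mod 103)  [q = 17: ≢ 1 ✓]
All checks pass, so 77 has order 102 and is a primitive root modulo 103.

Yes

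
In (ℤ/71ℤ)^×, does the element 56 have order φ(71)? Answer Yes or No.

φ(71) = 71 − 1 = 70 = 2 · 5 · 7.
It suffices to check that the order of 56 is not a proper divisor of 70: compute 56^(70/q) for q ∈ {2, 5, 7}.
56^35 ≡ 70 (mod 71)  [q = 2: ≢ 1 ✓]
56^14 ≡ 25 (mod 71)  [q = 5: ≢ 1 ✓]
56^10 ≡ 48 (mod 71)  [q = 7: ≢ 1 ✓]
All checks pass, so 56 has order 70 and is a primitive root modulo 71.

Yes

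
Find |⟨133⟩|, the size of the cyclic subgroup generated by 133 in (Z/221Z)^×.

48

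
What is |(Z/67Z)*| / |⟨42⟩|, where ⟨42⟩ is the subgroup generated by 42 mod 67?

3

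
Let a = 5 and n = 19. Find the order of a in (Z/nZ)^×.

9

The order of 5 must divide φ(19) = 19 − 1 = 18 = 2 · 3^2.
Divisors of 18: 1, 2, 3, 6, 9, 18.
Check 5^d mod 19 for each divisor in increasing order:
5^1 ≡ 5 (mod 19)
5^2 ≡ 6 (mod 19)
5^3 ≡ 11 (mod 19)
5^6 ≡ 7 (mod 19)
5^9 ≡ 1 (mod 19) ✓
So ord_19(5) = 9.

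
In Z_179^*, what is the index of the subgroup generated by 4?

ord(4) | φ(179) = 179 − 1 = 178 = 2 · 89.
Divisors of 178: 1, 2, 89, 178.
Evaluate successive powers at the divisors of 178:
4^1 ≡ 4
4^2 ≡ 16
4^89 ≡ 1
The order of 4 is 89, so the subgroup it generates has 89 elements.
[(Z/179Z)^× : ⟨4⟩] = 178/89 = 2.

2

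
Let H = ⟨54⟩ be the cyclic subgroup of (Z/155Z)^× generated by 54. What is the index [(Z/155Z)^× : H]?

By Lagrange's theorem, ord_155(54) divides φ(155) = φ(5·31) = (5−1)·(31−1) = 4·30 = 120 = 2^3 · 3 · 5.
Divisors of 120: 1, 2, 3, 4, 5, 6, 8, 10, 12, 15, 20, 24, 30, 40, 60, 120.
Test each divisor d:
54^1 ≡ 54 (mod 155)
54^2 ≡ 126 (mod 155)
54^3 ≡ 139 (mod 155)
54^4 ≡ 66 (mod 155)
54^5 ≡ 154 (mod 155)
54^6 ≡ 101 (mod 155)
54^8 ≡ 16 (mod 155)
54^10 ≡ 1 (mod 155) ✓
Thus |⟨54⟩| = ord(54) = 10.
Index = |(Z/155Z)^×| / |⟨54⟩| = 120 / 10 = 12.

12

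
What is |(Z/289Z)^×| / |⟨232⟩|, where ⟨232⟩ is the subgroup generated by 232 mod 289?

1

By Lagrange's theorem, ord_289(232) divides φ(289) = φ(17^2) = 17·(17−1) = 272 = 2^4 · 17.
Divisors of 272: 1, 2, 4, 8, 16, 17, 34, 68, 136, 272.
Check 232^d mod 289 for each divisor in increasing order:
232^1 ≡ 232 (mod 289)
232^2 ≡ 70 (mod 289)
232^4 ≡ 276 (mod 289)
232^8 ≡ 169 (mod 289)
232^16 ≡ 239 (mod 289)
232^17 ≡ 249 (mod 289)
232^34 ≡ 155 (mod 289)
232^68 ≡ 38 (mod 289)
232^136 ≡ 288 (mod 289)
232^272 ≡ 1 (mod 289) ✓
The order of 232 is 272, so the subgroup it generates has 272 elements.
[(Z/289Z)^× : ⟨232⟩] = 272/272 = 1.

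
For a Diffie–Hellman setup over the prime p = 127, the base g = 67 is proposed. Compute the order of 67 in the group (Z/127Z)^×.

ord(67) | φ(127) = 127 − 1 = 126 = 2 · 3^2 · 7.
Divisors of 126: 1, 2, 3, 6, 7, 9, 14, 18, 21, 42, 63, 126.
Test each divisor d:
67^1 ≡ 67 (mod 127)
67^2 ≡ 44 (mod 127)
67^3 ≡ 27 (mod 127)
67^6 ≡ 94 (mod 127)
67^7 ≡ 75 (mod 127)
67^9 ≡ 125 (mod 127)
67^14 ≡ 37 (mod 127)
67^18 ≡ 4 (mod 127)
67^21 ≡ 108 (mod 127)
67^42 ≡ 107 (mod 127)
67^63 ≡ 126 (mod 127)
67^126 ≡ 1 (mod 127) ✓
So ord_127(67) = 126.

126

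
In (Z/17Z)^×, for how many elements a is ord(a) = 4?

2

φ(17) = 17 − 1 = 16 = 2^4.
Since (Z/17Z)^× is cyclic of order 16, the number of elements of order d is φ(d) when d | 16 and 0 otherwise.
4 = 2^2 divides 16, and φ(4) = 2.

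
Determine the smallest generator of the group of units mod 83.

2

φ(83) = 83 − 1 = 82 = 2 · 41.
g is a primitive root iff g^(82/q) ≢ 1 (mod 83) for each prime q ∈ {2, 41}.
g = 2: 2^41 ≡ 82; 2^2 ≡ 4 — none is 1, so 2 is a primitive root.
So 2 is the smallest generator of (Z/83Z)^×.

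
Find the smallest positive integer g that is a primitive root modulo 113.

3

φ(113) = 113 − 1 = 112 = 2^4 · 7.
Test candidates g = 2, 3, … against the prime factors q ∈ {2, 7} of φ(113): g is a generator iff g^(112/q) ≢ 1 for every such q.
g = 2: 2^56 ≡ 1 — hits 1, so not a primitive root.
g = 3: 3^56 ≡ 112; 3^16 ≡ 49 — none is 1, so 3 is a primitive root.
The smallest primitive root modulo 113 is 3.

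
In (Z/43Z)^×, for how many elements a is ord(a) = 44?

φ(43) = 43 − 1 = 42 = 2 · 3 · 7.
In a cyclic group of order 42, there are φ(d) elements of order d for each divisor d of 42, and zero for non-divisors.
Since 44 ∤ 42, the count is 0.

0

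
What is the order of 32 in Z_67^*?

By Lagrange's theorem, ord_67(32) divides φ(67) = 67 − 1 = 66 = 2 · 3 · 11.
Divisors of 66: 1, 2, 3, 6, 11, 22, 33, 66.
Check 32^d mod 67 for each divisor in increasing order:
32^1 ≡ 32 (mod 67)
32^2 ≡ 19 (mod 67)
32^3 ≡ 5 (mod 67)
32^6 ≡ 25 (mod 67)
32^11 ≡ 30 (mod 67)
32^22 ≡ 29 (mod 67)
32^33 ≡ 66 (mod 67)
32^66 ≡ 1 (mod 67) ✓
So ord_67(32) = 66.

66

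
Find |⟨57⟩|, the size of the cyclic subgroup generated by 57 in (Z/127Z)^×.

126

The order of 57 must divide φ(127) = 127 − 1 = 126 = 2 · 3^2 · 7.
Divisors of 126: 1, 2, 3, 6, 7, 9, 14, 18, 21, 42, 63, 126.
Evaluate successive powers at the divisors of 126:
57^1 ≡ 57
57^2 ≡ 74
57^3 ≡ 27
57^6 ≡ 94
57^7 ≡ 24
57^9 ≡ 125
57^14 ≡ 68
57^18 ≡ 4
57^21 ≡ 108
57^42 ≡ 107
57^63 ≡ 126
57^126 ≡ 1
Therefore the multiplicative order of 57 modulo 127 is 126.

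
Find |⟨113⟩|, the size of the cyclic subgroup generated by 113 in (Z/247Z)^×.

ord(113) | φ(247) = φ(13·19) = (13−1)·(19−1) = 12·18 = 216 = 2^3 · 3^3.
Divisors of 216: 1, 2, 3, 4, 6, 8, 9, 12, 18, 24, 27, 36, 54, 72, 108, 216.
Evaluate successive powers at the divisors of 216:
113^1 ≡ 113
113^2 ≡ 172
113^3 ≡ 170
113^4 ≡ 191
113^6 ≡ 1
So ord_247(113) = 6.

6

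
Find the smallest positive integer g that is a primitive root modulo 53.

2

φ(53) = 53 − 1 = 52 = 2^2 · 13.
g is a primitive root iff g^(52/q) ≢ 1 (mod 53) for each prime q ∈ {2, 13}.
g = 2: 2^26 ≡ 52; 2^4 ≡ 16 — none is 1, so 2 is a primitive root.
Hence the least primitive root of 53 is 2.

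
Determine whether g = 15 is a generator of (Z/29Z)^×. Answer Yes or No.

Yes

φ(29) = 29 − 1 = 28 = 2^2 · 7.
Test 15^(28/q) mod 29 for each prime factor q of 28:
15^14 ≡ 28 (mod 29)  [q = 2: ≢ 1 ✓]
15^4 ≡ 20 (mod 29)  [q = 7: ≢ 1 ✓]
None equal 1, so ord_29(15) = 28: 15 is a primitive root.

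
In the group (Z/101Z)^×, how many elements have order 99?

φ(101) = 101 − 1 = 100 = 2^2 · 5^2.
In a cyclic group of order 100, there are φ(d) elements of order d for each divisor d of 100, and zero for non-divisors.
Since 99 ∤ 100, the count is 0.

0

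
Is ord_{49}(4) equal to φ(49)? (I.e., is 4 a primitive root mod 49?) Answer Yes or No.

No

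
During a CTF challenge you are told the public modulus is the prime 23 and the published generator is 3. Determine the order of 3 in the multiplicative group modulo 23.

11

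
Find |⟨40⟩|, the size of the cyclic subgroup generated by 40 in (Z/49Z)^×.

42

ord(40) | φ(49) = φ(7^2) = 7·(7−1) = 42 = 2 · 3 · 7.
Divisors of 42: 1, 2, 3, 6, 7, 14, 21, 42.
Test each divisor d:
40^1 ≡ 40
40^2 ≡ 32
40^3 ≡ 6
40^6 ≡ 36
40^7 ≡ 19
40^14 ≡ 18
40^21 ≡ 48
40^42 ≡ 1
Hence ord(40) = 42.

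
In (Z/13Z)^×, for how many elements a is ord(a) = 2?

1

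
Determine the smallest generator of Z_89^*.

3

φ(89) = 89 − 1 = 88 = 2^3 · 11.
g is a primitive root iff g^(88/q) ≢ 1 (mod 89) for each prime q ∈ {2, 11}.
g = 2: 2^44 ≡ 1 — hits 1, so not a primitive root.
g = 3: 3^44 ≡ 88; 3^8 ≡ 64 — none is 1, so 3 is a primitive root.
Hence the least primitive root of 89 is 3.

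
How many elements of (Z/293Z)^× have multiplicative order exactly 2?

1

φ(293) = 293 − 1 = 292 = 2^2 · 73.
In a cyclic group of order 292, there are φ(d) elements of order d for each divisor d of 292, and zero for non-divisors.
2 | 292, and φ(2) = 2 − 1 = 1.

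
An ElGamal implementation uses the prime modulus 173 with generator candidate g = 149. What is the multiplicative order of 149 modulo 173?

By Lagrange's theorem, ord_173(149) divides φ(173) = 173 − 1 = 172 = 2^2 · 43.
Divisors of 172: 1, 2, 4, 43, 86, 172.
Check 149^d mod 173 for each divisor in increasing order:
149^1 ≡ 149 (mod 173)
149^2 ≡ 57 (mod 173)
149^4 ≡ 135 (mod 173)
149^43 ≡ 1 (mod 173) ✓
So ord_173(149) = 43.

43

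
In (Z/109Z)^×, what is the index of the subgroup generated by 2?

3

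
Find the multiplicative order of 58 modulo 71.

35

By Lagrange's theorem, ord_71(58) divides φ(71) = 71 − 1 = 70 = 2 · 5 · 7.
Divisors of 70: 1, 2, 5, 7, 10, 14, 35, 70.
Compute 58^d (mod 71) for the divisors d until we hit 1:
58^1 ≡ 58 (mod 71)
58^2 ≡ 27 (mod 71)
58^5 ≡ 37 (mod 71)
58^7 ≡ 5 (mod 71)
58^10 ≡ 20 (mod 71)
58^14 ≡ 25 (mod 71)
58^35 ≡ 1 (mod 71) ✓
The smallest such exponent is 35, so the order of 58 is 35.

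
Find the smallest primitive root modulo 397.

5

φ(397) = 397 − 1 = 396 = 2^2 · 3^2 · 11.
g is a primitive root iff g^(396/q) ≢ 1 (mod 397) for each prime q ∈ {2, 3, 11}.
g = 2: 2^198 ≡ 396; 2^132 ≡ 1 — hits 1, so not a primitive root.
g = 3: 3^198 ≡ 1 — hits 1, so not a primitive root.
g = 4: 4^198 ≡ 1 — hits 1, so not a primitive root.
g = 5: 5^198 ≡ 396; 5^132 ≡ 362; 5^36 ≡ 290 — none is 1, so 5 is a primitive root.
Hence the least primitive root of 397 is 5.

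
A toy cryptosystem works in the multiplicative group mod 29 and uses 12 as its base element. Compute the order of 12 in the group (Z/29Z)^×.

4

ord(12) | φ(29) = 29 − 1 = 28 = 2^2 · 7.
Divisors of 28: 1, 2, 4, 7, 14, 28.
Compute 12^d (mod 29) for the divisors d until we hit 1:
12^1 ≡ 12
12^2 ≡ 28
12^4 ≡ 1
Therefore the multiplicative order of 12 modulo 29 is 4.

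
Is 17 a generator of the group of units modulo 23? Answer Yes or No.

φ(23) = 23 − 1 = 22 = 2 · 11.
17 is a primitive root mod 23 iff 17^(φ(23)/q) ≢ 1 for every prime q | φ(23), i.e. q ∈ {2, 11}.
17^11 ≡ 22 (mod 23)  [q = 2: ≢ 1 ✓]
17^2 ≡ 13 (mod 23)  [q = 11: ≢ 1 ✓]
All checks pass, so 17 has order 22 and is a primitive root modulo 23.

Yes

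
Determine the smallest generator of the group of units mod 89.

φ(89) = 89 − 1 = 88 = 2^3 · 11.
g is a primitive root iff g^(88/q) ≢ 1 (mod 89) for each prime q ∈ {2, 11}.
g = 2: 2^44 ≡ 1 — hits 1, so not a primitive root.
g = 3: 3^44 ≡ 88; 3^8 ≡ 64 — none is 1, so 3 is a primitive root.
Hence the least primitive root of 89 is 3.

3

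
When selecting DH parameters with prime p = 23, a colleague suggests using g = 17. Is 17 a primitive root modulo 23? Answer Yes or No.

Yes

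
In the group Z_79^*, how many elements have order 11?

0

φ(79) = 79 − 1 = 78 = 2 · 3 · 13.
In a cyclic group of order 78, there are φ(d) elements of order d for each divisor d of 78, and zero for non-divisors.
Here 78 is not a multiple of 11, so there are no elements of order 11.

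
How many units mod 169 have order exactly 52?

24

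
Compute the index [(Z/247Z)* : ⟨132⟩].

18

By Lagrange's theorem, ord_247(132) divides φ(247) = φ(13·19) = (13−1)·(19−1) = 12·18 = 216 = 2^3 · 3^3.
Divisors of 216: 1, 2, 3, 4, 6, 8, 9, 12, 18, 24, 27, 36, 54, 72, 108, 216.
Test each divisor d:
132^1 ≡ 132
132^2 ≡ 134
132^3 ≡ 151
132^4 ≡ 172
132^6 ≡ 77
132^8 ≡ 191
132^9 ≡ 18
132^12 ≡ 1
The order of 132 is 12, so the subgroup it generates has 12 elements.
The index is φ(247) / ord(132) = 216 / 12 = 18.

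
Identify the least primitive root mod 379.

2

φ(379) = 379 − 1 = 378 = 2 · 3^3 · 7.
Test candidates g = 2, 3, … against the prime factors q ∈ {2, 3, 7} of φ(379): g is a generator iff g^(378/q) ≢ 1 for every such q.
g = 2: 2^189 ≡ 378; 2^126 ≡ 327; 2^54 ≡ 125 — none is 1, so 2 is a primitive root.
The smallest primitive root modulo 379 is 2.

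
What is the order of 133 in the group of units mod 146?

72

The order of 133 must divide φ(146) = φ(2)·φ(73) = 1·72 = 72 = 2^3 · 3^2.
Divisors of 72: 1, 2, 3, 4, 6, 8, 9, 12, 18, 24, 36, 72.
Check 133^d mod 146 for each divisor in increasing order:
133^1 ≡ 133 (mod 146)
133^2 ≡ 23 (mod 146)
133^3 ≡ 139 (mod 146)
133^4 ≡ 91 (mod 146)
133^6 ≡ 49 (mod 146)
133^8 ≡ 105 (mod 146)
133^9 ≡ 95 (mod 146)
133^12 ≡ 65 (mod 146)
133^18 ≡ 119 (mod 146)
133^24 ≡ 137 (mod 146)
133^36 ≡ 145 (mod 146)
133^72 ≡ 1 (mod 146) ✓
The smallest such exponent is 72, so the order of 133 is 72.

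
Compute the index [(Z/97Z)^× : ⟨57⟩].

1

ord(57) | φ(97) = 97 − 1 = 96 = 2^5 · 3.
Divisors of 96: 1, 2, 3, 4, 6, 8, 12, 16, 24, 32, 48, 96.
Compute 57^d (mod 97) for the divisors d until we hit 1:
57^1 ≡ 57 (mod 97)
57^2 ≡ 48 (mod 97)
57^3 ≡ 20 (mod 97)
57^4 ≡ 73 (mod 97)
57^6 ≡ 12 (mod 97)
57^8 ≡ 91 (mod 97)
57^12 ≡ 47 (mod 97)
57^16 ≡ 36 (mod 97)
57^24 ≡ 75 (mod 97)
57^32 ≡ 35 (mod 97)
57^48 ≡ 96 (mod 97)
57^96 ≡ 1 (mod 97) ✓
The order of 57 is 96, so the subgroup it generates has 96 elements.
The index is φ(97) / ord(57) = 96 / 96 = 1.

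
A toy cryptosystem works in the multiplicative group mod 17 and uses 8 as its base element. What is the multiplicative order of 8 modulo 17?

8

The order of 8 must divide φ(17) = 17 − 1 = 16 = 2^4.
Divisors of 16: 1, 2, 4, 8, 16.
Test each divisor d:
8^1 ≡ 8 (mod 17)
8^2 ≡ 13 (mod 17)
8^4 ≡ 16 (mod 17)
8^8 ≡ 1 (mod 17) ✓
The smallest such exponent is 8, so the order of 8 is 8.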